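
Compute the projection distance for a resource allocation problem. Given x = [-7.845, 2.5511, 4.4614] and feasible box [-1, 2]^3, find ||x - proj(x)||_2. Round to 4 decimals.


Project each component onto [-1, 2].
clip(-7.845) = -1.0, clip(2.5511) = 2.0, clip(4.4614) = 2.0
Projection = [-1.0, 2.0, 2.0]
Squared diffs: [46.854, 0.3037, 6.0585]
Distance = sqrt(53.2162) = 7.2949


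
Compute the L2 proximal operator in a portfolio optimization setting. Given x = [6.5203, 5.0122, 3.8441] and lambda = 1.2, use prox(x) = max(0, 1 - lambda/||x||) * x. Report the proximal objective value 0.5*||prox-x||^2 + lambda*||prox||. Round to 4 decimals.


Step 1: Compute ||x||.
||x|| = 9.0782
Step 2: Compute scaling factor.
scale = max(0, 1 - 1.2/9.0782) = 0.8678
Step 3: prox(x) = [5.6584, 4.3497, 3.336]
||prox(x)|| = 7.8782
Step 4: Proximal objective.
0.5*||prox-x||^2 = 0.72
lambda*||prox|| = 9.4538
Total = 10.1738


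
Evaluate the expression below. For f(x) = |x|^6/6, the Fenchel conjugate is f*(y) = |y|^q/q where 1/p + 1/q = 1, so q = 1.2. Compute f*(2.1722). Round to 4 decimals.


The conjugate exponent q satisfies 1/p + 1/q = 1.
p = 6, so q = 6/(6 - 1) = 1.2
|y|^q = 2.1722^1.2 = 2.5368
f*(2.1722) = 2.5368 / 1.2 = 2.114


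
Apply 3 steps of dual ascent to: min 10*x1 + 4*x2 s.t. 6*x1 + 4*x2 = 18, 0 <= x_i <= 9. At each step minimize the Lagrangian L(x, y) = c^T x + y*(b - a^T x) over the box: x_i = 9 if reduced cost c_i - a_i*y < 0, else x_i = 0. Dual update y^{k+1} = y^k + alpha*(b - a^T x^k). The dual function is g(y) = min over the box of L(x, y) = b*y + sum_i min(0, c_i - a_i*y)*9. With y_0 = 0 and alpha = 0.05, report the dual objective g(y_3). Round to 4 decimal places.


Dual ascent for LP: min 10*x1 + 4*x2, 6*x1 + 4*x2 = 18, 0 <= x_i <= 9
Step 1: y^k = 0.0, reduced costs: (10.0, 4.0)
  x^k = (0.0, 0.0), subgradient = b - a^T x = 18.0
  y^{k+1} = 0.0 + 0.05*18.0 = 0.9
Step 2: y^k = 0.9, reduced costs: (4.6, 0.4)
  x^k = (0.0, 0.0), subgradient = b - a^T x = 18.0
  y^{k+1} = 0.9 + 0.05*18.0 = 1.8
Step 3: y^k = 1.8, reduced costs: (-0.8, -3.2)
  x^k = (9.0, 9.0), subgradient = b - a^T x = -72.0
  y^{k+1} = 1.8 + 0.05*-72.0 = -1.8
Dual objective at y_3 = -1.8: reduced costs (20.8, 11.2), box minimizer x = (0.0, 0.0)
g(y_3) = b*y + (c1 - a1*y)*x1 + (c2 - a2*y)*x2 = 18*(-1.8) + 20.8*0.0 + 11.2*0.0 = -32.4 + 0.0 + 0.0 = -32.4


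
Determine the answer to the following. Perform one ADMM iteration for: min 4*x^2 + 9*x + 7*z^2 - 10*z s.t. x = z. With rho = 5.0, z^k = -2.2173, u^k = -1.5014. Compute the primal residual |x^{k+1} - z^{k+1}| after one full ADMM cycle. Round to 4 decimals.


ADMM iteration with rho = 5.0, z^k = -2.2173, u^k = -1.5014
Step 1: x-update.
Minimize 4*x^2 + 9*x + (5.0/2)*(x + 2.2173 - 1.5014)^2
FOC: (2*4 + 5.0)*x = -9 + 5.0*(-2.2173 + 1.5014)
x^{k+1} = -0.9677
Step 2: z-update.
Minimize 7*z^2 - 10*z + (5.0/2)*(-0.9677 - z - 1.5014)^2
FOC: (2*7 + 5.0)*z = 10 + 5.0*(-0.9677 - 1.5014)
z^{k+1} = -0.1234
Step 3: u-update.
u^{k+1} = -1.5014 - 0.9677 + 0.1234 = -2.3456
Step 4: Primal residual = |-0.9677 + 0.1234| = 0.8442


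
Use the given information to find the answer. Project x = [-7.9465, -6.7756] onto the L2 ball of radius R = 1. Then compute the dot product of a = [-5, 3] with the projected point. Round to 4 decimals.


Step 1: Compute ||x|| (intermediates to 6 decimals).
||x|| = sqrt((-7.9465)^2 + (-6.7756)^2) = 10.44297
Step 2: Project.
Since ||x|| > R, scale = R/||x|| = 1/10.44297 = 0.095758, proj(x) = scale * x
proj(x) = [-0.760941, -0.648818]
Step 3: Dot product.
a^T * proj(x) = -5*(-0.760941) + 3*(-0.648818) = 1.8583


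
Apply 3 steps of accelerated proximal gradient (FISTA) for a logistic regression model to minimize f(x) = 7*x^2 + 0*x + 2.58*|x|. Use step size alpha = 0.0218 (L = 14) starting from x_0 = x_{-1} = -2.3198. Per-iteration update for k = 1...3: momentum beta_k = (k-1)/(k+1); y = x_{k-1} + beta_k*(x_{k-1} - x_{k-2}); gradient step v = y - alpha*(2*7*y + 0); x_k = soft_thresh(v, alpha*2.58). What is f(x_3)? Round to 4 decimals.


FISTA on f(x) = 7*x^2 + 0*x + 2.58*|x|
L = 14, alpha = 0.0218
Iteration 1: beta = 0.0, y = -2.3198 + 0.0*(-2.3198 + 2.3198) = -2.3198
  grad(y) = -32.4772, v = y - alpha*grad = -1.6118
  prox(v) = soft_thresh(-1.6118, 0.0562) = -1.5556
Iteration 2: beta = 0.3333, y = -1.5556 + 0.3333*(-1.5556 + 2.3198) = -1.3008
  grad(y) = -18.2113, v = y - alpha*grad = -0.9038
  prox(v) = soft_thresh(-0.9038, 0.0562) = -0.8476
Iteration 3: beta = 0.5, y = -0.8476 + 0.5*(-0.8476 + 1.5556) = -0.4936
  grad(y) = -6.9098, v = y - alpha*grad = -0.3429
  prox(v) = soft_thresh(-0.3429, 0.0562) = -0.2867
f(x_3) = 7*(-0.2867)^2 + 0*(-0.2867) + 2.58*|-0.2867| = 1.3149


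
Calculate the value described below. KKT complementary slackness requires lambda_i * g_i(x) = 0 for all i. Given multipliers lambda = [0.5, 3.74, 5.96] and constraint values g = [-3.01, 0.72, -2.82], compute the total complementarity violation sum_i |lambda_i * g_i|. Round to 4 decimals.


KKT complementary slackness check:
lambda_1 * g_1 = 0.5 * -3.01 = -1.505
lambda_2 * g_2 = 3.74 * 0.72 = 2.6928
lambda_3 * g_3 = 5.96 * -2.82 = -16.8072
Total violation = 1.505 + 2.6928 + 16.8072 = 21.005


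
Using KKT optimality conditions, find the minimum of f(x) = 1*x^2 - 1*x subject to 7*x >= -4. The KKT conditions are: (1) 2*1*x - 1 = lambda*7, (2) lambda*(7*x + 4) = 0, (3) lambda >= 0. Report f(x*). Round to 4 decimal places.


Step 1: Try lambda = 0 (constraint inactive).
Stationarity: 2*1*x - 1 = 0
x* = 1/(2*1) = 0.5
Check constraint: 7*0.5 = 3.5 >= -4 -- satisfied.
Step 2: Compute optimal value.
f(x*) = 1*0.5^2 - 1*0.5 = -0.25


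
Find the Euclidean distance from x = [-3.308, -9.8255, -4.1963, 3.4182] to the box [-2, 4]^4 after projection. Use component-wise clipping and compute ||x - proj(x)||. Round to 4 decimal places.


Project each component onto [-2, 4].
clip(-3.308) = -2.0, clip(-9.8255) = -2.0, clip(-4.1963) = -2.0, clip(3.4182) = 3.4182
Projection = [-2.0, -2.0, -2.0, 3.4182]
Squared diffs: [1.7109, 61.2385, 4.8237, 0.0]
Distance = sqrt(67.7731) = 8.2324


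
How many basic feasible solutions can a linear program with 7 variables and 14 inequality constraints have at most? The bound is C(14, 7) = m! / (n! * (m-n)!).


Each vertex corresponds to some choice of n active constraints out of m, so the number of vertices is at most C(m, n) = m! / (n!(m-n)!).
m = 14, n = 7
Numerator: 14 * 13 * 12 * 11 * 10 * 9 * 8
Denominator: 7! = 5040
C(14, 7) = 3432


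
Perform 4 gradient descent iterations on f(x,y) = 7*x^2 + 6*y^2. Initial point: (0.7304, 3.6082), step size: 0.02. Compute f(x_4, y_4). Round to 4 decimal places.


Gradient descent on f(x,y) = 7*x^2 + 6*y^2.
Starting point: (0.7304, 3.6082), alpha = 0.02
Step 1: grad_x = 2*7*0.7304 = 10.2256, grad_y = 2*6*3.6082 = 43.2984
  x_1 = 0.7304 - 0.02*10.2256 = 0.5259
  y_1 = 3.6082 - 0.02*43.2984 = 2.7422
Step 2: grad_x = 2*7*0.5259 = 7.3624, grad_y = 2*6*2.7422 = 32.9068
  x_2 = 0.5259 - 0.02*7.3624 = 0.3786
  y_2 = 2.7422 - 0.02*32.9068 = 2.0841
Step 3: grad_x = 2*7*0.3786 = 5.301, grad_y = 2*6*2.0841 = 25.0092
  x_3 = 0.3786 - 0.02*5.301 = 0.2726
  y_3 = 2.0841 - 0.02*25.0092 = 1.5839
Step 4: grad_x = 2*7*0.2726 = 3.8167, grad_y = 2*6*1.5839 = 19.007
  x_4 = 0.2726 - 0.02*3.8167 = 0.1963
  y_4 = 1.5839 - 0.02*19.007 = 1.2038
f(0.1963, 1.2038) = 7*0.1963^2 + 6*1.2038^2 = 8.9641


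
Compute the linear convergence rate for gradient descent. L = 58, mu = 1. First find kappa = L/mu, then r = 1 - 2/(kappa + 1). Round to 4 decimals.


Step 1: Compute the condition number.
kappa = L/mu = 58/1 = 58.0
Step 2: Compute the convergence rate.
r = 1 - 2/(kappa + 1) = 1 - 2*mu/(L + mu) = (L - mu)/(L + mu) = 57/59 = 0.9661


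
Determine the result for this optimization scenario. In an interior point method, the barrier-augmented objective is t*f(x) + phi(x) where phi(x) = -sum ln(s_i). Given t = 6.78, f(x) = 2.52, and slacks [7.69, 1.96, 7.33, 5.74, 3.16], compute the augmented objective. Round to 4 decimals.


Step 1: Compute log-barrier.
ln values: [2.0399, 0.6729, 1.992, 1.7475, 1.1506]
phi = -(2.0399 + 0.6729 + 1.992 + 1.7475 + 1.1506) = -7.6029
Step 2: Compute augmented objective.
t*f(x) = 6.78*2.52 = 17.0856
Total = 17.0856 - 7.6029 = 9.4827


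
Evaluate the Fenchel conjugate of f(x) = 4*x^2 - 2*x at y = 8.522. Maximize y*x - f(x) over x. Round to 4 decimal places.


f*(y) = sup_x {y*x - a*x^2 - b*x} = sup_x {(y-b)*x - a*x^2}
FOC: (y - b) - 2a*x = 0 => x* = (y - b)/(2a)
x* = (8.522 + 2)/(2*4) = 1.3153
f*(8.522) = (y-b)^2/(4a) = (8.522 + 2)^2/(4*4)
= 110.7125/16 = 6.9195


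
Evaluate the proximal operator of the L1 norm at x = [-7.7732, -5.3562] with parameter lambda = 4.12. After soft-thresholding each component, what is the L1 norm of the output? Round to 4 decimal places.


Soft-thresholding with lambda = 4.12:
prox(-7.7732) = sign(-7.7732)*max(|-7.7732| - 4.12, 0) = -3.6532
prox(-5.3562) = sign(-5.3562)*max(|-5.3562| - 4.12, 0) = -1.2362
prox(x) = [-3.6532, -1.2362]
||prox(x)||_1 = 3.6532 + 1.2362 = 4.8894


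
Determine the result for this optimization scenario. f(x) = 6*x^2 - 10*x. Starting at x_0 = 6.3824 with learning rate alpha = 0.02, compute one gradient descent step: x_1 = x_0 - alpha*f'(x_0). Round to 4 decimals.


We compute the gradient at x_0 and apply the update.
f'(x) = 12*x - 10
f'(6.3824) = 12*6.3824 - 10 = 66.5888
x_1 = 6.3824 - 0.02*66.5888 = 5.0506


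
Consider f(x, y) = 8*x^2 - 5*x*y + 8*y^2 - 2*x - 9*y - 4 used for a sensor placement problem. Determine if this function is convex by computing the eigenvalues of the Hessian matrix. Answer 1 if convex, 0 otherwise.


The Hessian of f(x,y) = 8*x^2 - 5*x*y + 8*y^2 - 2*x - 9*y - 4 is:
H = [[16, -5], [-5, 16]]
Trace = 16 + 16 = 32
Determinant = 16*16 - (-5)^2 = 231
Discriminant = (32)^2 - 4*231 = 100.0
Eigenvalues: lambda_1 = 11.0, lambda_2 = 21.0
The function is convex.

1


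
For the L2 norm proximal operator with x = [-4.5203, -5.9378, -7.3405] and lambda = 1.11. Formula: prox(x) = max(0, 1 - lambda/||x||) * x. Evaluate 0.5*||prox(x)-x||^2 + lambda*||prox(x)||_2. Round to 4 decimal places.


Step 1: Compute ||x||.
||x|| = 10.4677
Step 2: Compute scaling factor.
scale = max(0, 1 - 1.11/10.4677) = 0.894
Step 3: prox(x) = [-4.041, -5.3082, -6.5621]
||prox(x)|| = 9.3577
Step 4: Proximal objective.
0.5*||prox-x||^2 = 0.6161
lambda*||prox|| = 10.387
Total = 11.0031


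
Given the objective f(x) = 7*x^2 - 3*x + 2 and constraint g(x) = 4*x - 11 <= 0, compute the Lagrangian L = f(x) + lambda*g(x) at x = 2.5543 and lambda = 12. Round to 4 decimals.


Step 1: Evaluate f(x).
f(2.5543) = 7*2.5543^2 - 3*2.5543 + 2 = 40.0082
Step 2: Evaluate g(x).
g(2.5543) = 4*2.5543 - 11 = -0.7828
Step 3: Compute Lagrangian.
L = 40.0082 + 12*-0.7828 = 30.6146


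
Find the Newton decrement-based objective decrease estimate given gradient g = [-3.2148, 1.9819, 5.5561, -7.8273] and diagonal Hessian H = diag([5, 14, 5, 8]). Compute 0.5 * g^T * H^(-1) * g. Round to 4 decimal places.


Step 1: H is diagonal, so H^(-1) * g = [-0.643, 0.1416, 1.1112, -0.9784].
Step 2: g^T H^(-1) g = sum_i g_i^2 / H_ii
  = (-3.2148)^2/5 + (1.9819)^2/14 + (5.5561)^2/5 + (-7.8273)^2/8
  = 2.067 + 0.2806 + 6.174 + 7.6583 = 16.1799
Step 3: Objective decrease = 0.5 * g^T H^(-1) g = 8.09


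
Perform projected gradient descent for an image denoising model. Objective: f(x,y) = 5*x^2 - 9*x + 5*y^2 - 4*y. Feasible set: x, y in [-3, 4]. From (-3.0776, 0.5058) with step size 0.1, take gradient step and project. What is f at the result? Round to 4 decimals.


Step 1: Compute gradient at (-3.0776, 0.5058).
grad_x = 2*5*-3.0776 - 9 = -39.776
grad_y = 2*5*0.5058 - 4 = 1.058
Step 2: Gradient step.
x_raw = -3.0776 - 0.1*-39.776 = 0.9
y_raw = 0.5058 - 0.1*1.058 = 0.4
Step 3: Project onto [-3, 4].
x_proj = clip(0.9) = 0.9
y_proj = clip(0.4) = 0.4
Step 4: Evaluate f.
f(0.9, 0.4) = -4.85


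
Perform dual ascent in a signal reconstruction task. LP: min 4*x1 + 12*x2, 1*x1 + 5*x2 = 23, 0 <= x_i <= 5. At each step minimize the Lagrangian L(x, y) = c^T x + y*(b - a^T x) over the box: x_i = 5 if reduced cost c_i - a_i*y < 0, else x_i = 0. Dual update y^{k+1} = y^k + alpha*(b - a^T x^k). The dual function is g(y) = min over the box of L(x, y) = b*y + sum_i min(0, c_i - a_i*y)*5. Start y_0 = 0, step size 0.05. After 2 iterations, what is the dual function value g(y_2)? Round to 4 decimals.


Dual ascent for LP: min 4*x1 + 12*x2, 1*x1 + 5*x2 = 23, 0 <= x_i <= 5
Step 1: y^k = 0.0, reduced costs: (4.0, 12.0)
  x^k = (0.0, 0.0), subgradient = b - a^T x = 23.0
  y^{k+1} = 0.0 + 0.05*23.0 = 1.15
Step 2: y^k = 1.15, reduced costs: (2.85, 6.25)
  x^k = (0.0, 0.0), subgradient = b - a^T x = 23.0
  y^{k+1} = 1.15 + 0.05*23.0 = 2.3
Dual objective at y_2 = 2.3: reduced costs (1.7, 0.5), box minimizer x = (0.0, 0.0)
g(y_2) = b*y + (c1 - a1*y)*x1 + (c2 - a2*y)*x2 = 23*2.3 + 1.7*0.0 + 0.5*0.0 = 52.9 + 0.0 + 0.0 = 52.9


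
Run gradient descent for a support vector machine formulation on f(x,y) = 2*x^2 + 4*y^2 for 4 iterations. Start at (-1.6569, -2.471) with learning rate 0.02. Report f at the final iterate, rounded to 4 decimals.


Gradient descent on f(x,y) = 2*x^2 + 4*y^2.
Starting point: (-1.6569, -2.471), alpha = 0.02
Step 1: grad_x = 2*2*-1.6569 = -6.6276, grad_y = 2*4*-2.471 = -19.768
  x_1 = -1.6569 - 0.02*-6.6276 = -1.5243
  y_1 = -2.471 - 0.02*-19.768 = -2.0756
Step 2: grad_x = 2*2*-1.5243 = -6.0974, grad_y = 2*4*-2.0756 = -16.6051
  x_2 = -1.5243 - 0.02*-6.0974 = -1.4024
  y_2 = -2.0756 - 0.02*-16.6051 = -1.7435
Step 3: grad_x = 2*2*-1.4024 = -5.6096, grad_y = 2*4*-1.7435 = -13.9483
  x_3 = -1.4024 - 0.02*-5.6096 = -1.2902
  y_3 = -1.7435 - 0.02*-13.9483 = -1.4646
Step 4: grad_x = 2*2*-1.2902 = -5.1608, grad_y = 2*4*-1.4646 = -11.7166
  x_4 = -1.2902 - 0.02*-5.1608 = -1.187
  y_4 = -1.4646 - 0.02*-11.7166 = -1.2302
f(-1.187, -1.2302) = 2*(-1.187)^2 + 4*(-1.2302)^2 = 8.8719


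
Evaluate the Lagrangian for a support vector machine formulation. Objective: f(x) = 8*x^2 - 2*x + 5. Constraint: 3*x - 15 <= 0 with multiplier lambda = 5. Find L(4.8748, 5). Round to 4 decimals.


Step 1: Evaluate f(x).
f(4.8748) = 8*4.8748^2 - 2*4.8748 + 5 = 185.3598
Step 2: Evaluate g(x).
g(4.8748) = 3*4.8748 - 15 = -0.3756
Step 3: Compute Lagrangian.
L = 185.3598 + 5*-0.3756 = 183.4818


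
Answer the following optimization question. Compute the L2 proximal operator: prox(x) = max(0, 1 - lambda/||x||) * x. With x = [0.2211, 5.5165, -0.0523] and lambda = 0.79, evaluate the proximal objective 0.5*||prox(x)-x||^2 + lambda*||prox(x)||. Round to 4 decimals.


Step 1: Compute ||x||.
||x|| = 5.5212
Step 2: Compute scaling factor.
scale = max(0, 1 - 0.79/5.5212) = 0.8569
Step 3: prox(x) = [0.1895, 4.7272, -0.0448]
||prox(x)|| = 4.7312
Step 4: Proximal objective.
0.5*||prox-x||^2 = 0.3121
lambda*||prox|| = 3.7376
Total = 4.0497


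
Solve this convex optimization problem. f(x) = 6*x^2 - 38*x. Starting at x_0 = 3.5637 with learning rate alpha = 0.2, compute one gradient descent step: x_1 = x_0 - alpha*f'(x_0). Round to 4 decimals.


We compute the gradient at x_0 and apply the update.
f'(x) = 12*x - 38
f'(3.5637) = 12*3.5637 - 38 = 4.7644
x_1 = 3.5637 - 0.2*4.7644 = 2.6108


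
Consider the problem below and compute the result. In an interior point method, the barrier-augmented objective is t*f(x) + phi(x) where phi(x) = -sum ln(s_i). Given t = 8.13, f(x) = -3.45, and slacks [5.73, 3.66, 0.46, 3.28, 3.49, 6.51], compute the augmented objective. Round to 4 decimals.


Step 1: Compute log-barrier.
ln values: [1.7457, 1.2975, -0.7765, 1.1878, 1.2499, 1.8733]
phi = -(1.7457 + 1.2975 - 0.7765 + 1.1878 + 1.2499 + 1.8733) = -6.5777
Step 2: Compute augmented objective.
t*f(x) = 8.13*-3.45 = -28.0485
Total = -28.0485 - 6.5777 = -34.6262


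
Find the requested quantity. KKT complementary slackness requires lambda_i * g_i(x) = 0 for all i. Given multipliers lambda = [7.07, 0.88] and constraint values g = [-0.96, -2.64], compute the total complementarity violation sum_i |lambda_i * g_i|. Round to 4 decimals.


KKT complementary slackness check:
lambda_1 * g_1 = 7.07 * -0.96 = -6.7872
lambda_2 * g_2 = 0.88 * -2.64 = -2.3232
Total violation = 6.7872 + 2.3232 = 9.1104


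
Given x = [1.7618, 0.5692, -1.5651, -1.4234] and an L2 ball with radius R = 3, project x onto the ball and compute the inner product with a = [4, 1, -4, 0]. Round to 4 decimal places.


Step 1: Compute ||x|| (intermediates to 6 decimals).
||x|| = sqrt(1.7618^2 + 0.5692^2 + (-1.5651)^2 + (-1.4234)^2) = 2.811322
Step 2: Project.
Since ||x|| <= R, proj = x (no scaling needed).
proj(x) = [1.7618, 0.5692, -1.5651, -1.4234]
Step 3: Dot product.
a^T * proj(x) = 4*1.7618 + 1*0.5692 - 4*(-1.5651) + 0*(-1.4234) = 13.8768


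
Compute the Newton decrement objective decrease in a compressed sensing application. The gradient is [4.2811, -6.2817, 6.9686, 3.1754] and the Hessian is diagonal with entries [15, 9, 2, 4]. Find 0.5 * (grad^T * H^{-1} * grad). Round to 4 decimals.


Step 1: H is diagonal, so H^(-1) * g = [0.2854, -0.698, 3.4843, 0.7939].
Step 2: g^T H^(-1) g = sum_i g_i^2 / H_ii
  = (4.2811)^2/15 + (-6.2817)^2/9 + (6.9686)^2/2 + (3.1754)^2/4
  = 1.2219 + 4.3844 + 24.2807 + 2.5208 = 32.4078
Step 3: Objective decrease = 0.5 * g^T H^(-1) g = 16.2039


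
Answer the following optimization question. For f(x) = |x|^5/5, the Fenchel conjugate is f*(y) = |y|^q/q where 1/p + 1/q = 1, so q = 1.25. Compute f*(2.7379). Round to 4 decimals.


The conjugate exponent q satisfies 1/p + 1/q = 1.
p = 5, so q = 5/(5 - 1) = 1.25
|y|^q = 2.7379^1.25 = 3.5219
f*(2.7379) = 3.5219 / 1.25 = 2.8175


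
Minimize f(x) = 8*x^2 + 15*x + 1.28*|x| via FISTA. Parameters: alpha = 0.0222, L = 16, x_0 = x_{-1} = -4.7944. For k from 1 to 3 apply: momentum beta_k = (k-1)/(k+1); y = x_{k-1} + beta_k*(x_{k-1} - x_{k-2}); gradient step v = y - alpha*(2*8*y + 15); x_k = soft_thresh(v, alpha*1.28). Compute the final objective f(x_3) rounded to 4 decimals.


FISTA on f(x) = 8*x^2 + 15*x + 1.28*|x|
L = 16, alpha = 0.0222
Iteration 1: beta = 0.0, y = -4.7944 + 0.0*(-4.7944 + 4.7944) = -4.7944
  grad(y) = -61.7104, v = y - alpha*grad = -3.4244
  prox(v) = soft_thresh(-3.4244, 0.0284) = -3.396
Iteration 2: beta = 0.3333, y = -3.396 + 0.3333*(-3.396 + 4.7944) = -2.9299
  grad(y) = -31.8781, v = y - alpha*grad = -2.2222
  prox(v) = soft_thresh(-2.2222, 0.0284) = -2.1938
Iteration 3: beta = 0.5, y = -2.1938 + 0.5*(-2.1938 + 3.396) = -1.5927
  grad(y) = -10.4825, v = y - alpha*grad = -1.3599
  prox(v) = soft_thresh(-1.3599, 0.0284) = -1.3315
f(x_3) = 8*(-1.3315)^2 + 15*(-1.3315) + 1.28*|-1.3315| = -4.0848


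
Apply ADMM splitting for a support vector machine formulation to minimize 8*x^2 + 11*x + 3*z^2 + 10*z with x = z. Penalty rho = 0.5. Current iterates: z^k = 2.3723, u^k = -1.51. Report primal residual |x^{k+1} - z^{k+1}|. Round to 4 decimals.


ADMM iteration with rho = 0.5, z^k = 2.3723, u^k = -1.51
Step 1: x-update.
Minimize 8*x^2 + 11*x + (0.5/2)*(x - 2.3723 - 1.51)^2
FOC: (2*8 + 0.5)*x = -11 + 0.5*(2.3723 + 1.51)
x^{k+1} = -0.549
Step 2: z-update.
Minimize 3*z^2 + 10*z + (0.5/2)*(-0.549 - z - 1.51)^2
FOC: (2*3 + 0.5)*z = -10 + 0.5*(-0.549 - 1.51)
z^{k+1} = -1.6968
Step 3: u-update.
u^{k+1} = -1.51 - 0.549 + 1.6968 = -0.3622
Step 4: Primal residual = |-0.549 + 1.6968| = 1.1478


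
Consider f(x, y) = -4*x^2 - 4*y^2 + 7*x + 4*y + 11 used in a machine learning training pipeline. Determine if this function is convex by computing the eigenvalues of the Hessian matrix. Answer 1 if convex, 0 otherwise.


The Hessian of f(x,y) = -4*x^2 - 4*y^2 + 7*x + 4*y + 11 is:
H = [[-8, 0], [0, -8]]
Trace = -8 - 8 = -16
Determinant = -8*-8 - (0)^2 = 64
Discriminant = (-16)^2 - 4*64 = 0.0
Eigenvalues: lambda_1 = -8.0, lambda_2 = -8.0
The function is not convex.

0


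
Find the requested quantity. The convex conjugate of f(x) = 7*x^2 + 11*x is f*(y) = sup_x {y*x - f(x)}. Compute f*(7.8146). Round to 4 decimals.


f*(y) = sup_x {y*x - a*x^2 - b*x} = sup_x {(y-b)*x - a*x^2}
FOC: (y - b) - 2a*x = 0 => x* = (y - b)/(2a)
x* = (7.8146 - 11)/(2*7) = -0.2275
f*(7.8146) = (y-b)^2/(4a) = (7.8146 - 11)^2/(4*7)
= 10.1468/28 = 0.3624


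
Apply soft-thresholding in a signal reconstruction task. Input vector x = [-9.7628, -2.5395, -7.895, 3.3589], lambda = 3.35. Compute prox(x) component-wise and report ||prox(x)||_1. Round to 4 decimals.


Soft-thresholding with lambda = 3.35:
prox(-9.7628) = sign(-9.7628)*max(|-9.7628| - 3.35, 0) = -6.4128
prox(-2.5395) = sign(-2.5395)*max(|-2.5395| - 3.35, 0) = 0.0
prox(-7.895) = sign(-7.895)*max(|-7.895| - 3.35, 0) = -4.545
prox(3.3589) = sign(3.3589)*max(|3.3589| - 3.35, 0) = 0.0089
prox(x) = [-6.4128, 0.0, -4.545, 0.0089]
||prox(x)||_1 = 6.4128 + 0.0 + 4.545 + 0.0089 = 10.9667


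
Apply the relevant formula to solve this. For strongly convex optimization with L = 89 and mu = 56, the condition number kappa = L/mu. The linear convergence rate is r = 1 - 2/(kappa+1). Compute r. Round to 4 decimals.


Step 1: Compute the condition number.
kappa = L/mu = 89/56 = 1.5893
Step 2: Compute the convergence rate.
r = 1 - 2/(kappa + 1) = 1 - 2*mu/(L + mu) = (L - mu)/(L + mu) = 33/145 = 0.2276


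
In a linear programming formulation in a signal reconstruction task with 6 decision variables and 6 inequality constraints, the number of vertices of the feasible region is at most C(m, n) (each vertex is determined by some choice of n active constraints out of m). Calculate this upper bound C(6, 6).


Each vertex corresponds to some choice of n active constraints out of m, so the number of vertices is at most C(m, n) = m! / (n!(m-n)!).
m = 6, n = 6
Numerator: 6 * 5 * 4 * 3 * 2 * 1
Denominator: 6! = 720
C(6, 6) = 1


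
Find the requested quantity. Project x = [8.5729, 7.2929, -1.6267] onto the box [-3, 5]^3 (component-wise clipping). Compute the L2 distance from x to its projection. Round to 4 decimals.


Project each component onto [-3, 5].
clip(8.5729) = 5.0, clip(7.2929) = 5.0, clip(-1.6267) = -1.6267
Projection = [5.0, 5.0, -1.6267]
Squared diffs: [12.7656, 5.2574, 0.0]
Distance = sqrt(18.023) = 4.2454


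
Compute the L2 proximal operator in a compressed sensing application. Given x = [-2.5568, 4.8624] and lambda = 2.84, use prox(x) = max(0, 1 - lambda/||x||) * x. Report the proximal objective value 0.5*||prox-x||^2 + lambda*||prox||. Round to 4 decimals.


Step 1: Compute ||x||.
||x|| = 5.4936
Step 2: Compute scaling factor.
scale = max(0, 1 - 2.84/5.4936) = 0.483
Step 3: prox(x) = [-1.235, 2.3487]
||prox(x)|| = 2.6536
Step 4: Proximal objective.
0.5*||prox-x||^2 = 4.0328
lambda*||prox|| = 7.5362
Total = 11.5692


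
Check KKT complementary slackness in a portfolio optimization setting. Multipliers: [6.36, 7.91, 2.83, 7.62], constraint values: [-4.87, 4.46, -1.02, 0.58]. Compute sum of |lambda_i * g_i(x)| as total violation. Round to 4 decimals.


KKT complementary slackness check:
lambda_1 * g_1 = 6.36 * -4.87 = -30.9732
lambda_2 * g_2 = 7.91 * 4.46 = 35.2786
lambda_3 * g_3 = 2.83 * -1.02 = -2.8866
lambda_4 * g_4 = 7.62 * 0.58 = 4.4196
Total violation = 30.9732 + 35.2786 + 2.8866 + 4.4196 = 73.558


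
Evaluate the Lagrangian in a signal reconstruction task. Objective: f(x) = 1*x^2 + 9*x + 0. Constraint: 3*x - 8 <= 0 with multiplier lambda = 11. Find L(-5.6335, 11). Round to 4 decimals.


Step 1: Evaluate f(x).
f(-5.6335) = 1*(-5.6335)^2 + 9*(-5.6335) + 0 = -18.9652
Step 2: Evaluate g(x).
g(-5.6335) = 3*-5.6335 - 8 = -24.9005
Step 3: Compute Lagrangian.
L = -18.9652 + 11*-24.9005 = -292.8707


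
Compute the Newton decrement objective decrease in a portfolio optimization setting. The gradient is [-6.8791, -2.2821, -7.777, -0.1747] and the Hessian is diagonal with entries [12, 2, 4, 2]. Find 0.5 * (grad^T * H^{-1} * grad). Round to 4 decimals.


Step 1: H is diagonal, so H^(-1) * g = [-0.5733, -1.1411, -1.9443, -0.0874].
Step 2: g^T H^(-1) g = sum_i g_i^2 / H_ii
  = (-6.8791)^2/12 + (-2.2821)^2/2 + (-7.777)^2/4 + (-0.1747)^2/2
  = 3.9435 + 2.604 + 15.1204 + 0.0153 = 21.6832
Step 3: Objective decrease = 0.5 * g^T H^(-1) g = 10.8416


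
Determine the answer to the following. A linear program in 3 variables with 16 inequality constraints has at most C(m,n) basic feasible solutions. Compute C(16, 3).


Each vertex corresponds to some choice of n active constraints out of m, so the number of vertices is at most C(m, n) = m! / (n!(m-n)!).
m = 16, n = 3
Numerator: 16 * 15 * 14
Denominator: 3! = 6
C(16, 3) = 560


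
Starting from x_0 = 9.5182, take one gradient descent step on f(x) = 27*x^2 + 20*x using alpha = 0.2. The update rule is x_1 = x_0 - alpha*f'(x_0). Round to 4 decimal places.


We compute the gradient at x_0 and apply the update.
f'(x) = 54*x + 20
f'(9.5182) = 54*9.5182 + 20 = 533.9828
x_1 = 9.5182 - 0.2*533.9828 = -97.2784


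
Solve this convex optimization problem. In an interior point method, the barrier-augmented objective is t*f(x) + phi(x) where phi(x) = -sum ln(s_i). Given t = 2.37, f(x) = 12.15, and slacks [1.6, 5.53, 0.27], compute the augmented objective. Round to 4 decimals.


Step 1: Compute log-barrier.
ln values: [0.47, 1.7102, -1.3093]
phi = -(0.47 + 1.7102 - 1.3093) = -0.8709
Step 2: Compute augmented objective.
t*f(x) = 2.37*12.15 = 28.7955
Total = 28.7955 - 0.8709 = 27.9246


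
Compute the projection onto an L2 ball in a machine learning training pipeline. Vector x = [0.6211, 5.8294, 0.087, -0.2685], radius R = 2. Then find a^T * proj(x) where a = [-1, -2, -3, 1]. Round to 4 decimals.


Step 1: Compute ||x|| (intermediates to 6 decimals).
||x|| = sqrt(0.6211^2 + 5.8294^2 + 0.087^2 + (-0.2685)^2) = 5.869185
Step 2: Project.
Since ||x|| > R, scale = R/||x|| = 2/5.869185 = 0.340763, proj(x) = scale * x
proj(x) = [0.211648, 1.986444, 0.029646, -0.091495]
Step 3: Dot product.
a^T * proj(x) = -1*0.211648 - 2*1.986444 - 3*0.029646 + 1*(-0.091495) = -4.365


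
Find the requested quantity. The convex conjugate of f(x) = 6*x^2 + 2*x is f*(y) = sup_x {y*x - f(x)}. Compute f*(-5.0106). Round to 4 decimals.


f*(y) = sup_x {y*x - a*x^2 - b*x} = sup_x {(y-b)*x - a*x^2}
FOC: (y - b) - 2a*x = 0 => x* = (y - b)/(2a)
x* = (-5.0106 - 2)/(2*6) = -0.5842
f*(-5.0106) = (y-b)^2/(4a) = (-5.0106 - 2)^2/(4*6)
= 49.1485/24 = 2.0479


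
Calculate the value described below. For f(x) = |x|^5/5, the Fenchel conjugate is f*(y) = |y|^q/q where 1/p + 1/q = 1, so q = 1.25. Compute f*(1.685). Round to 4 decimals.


The conjugate exponent q satisfies 1/p + 1/q = 1.
p = 5, so q = 5/(5 - 1) = 1.25
|y|^q = 1.685^1.25 = 1.9198
f*(1.685) = 1.9198 / 1.25 = 1.5358


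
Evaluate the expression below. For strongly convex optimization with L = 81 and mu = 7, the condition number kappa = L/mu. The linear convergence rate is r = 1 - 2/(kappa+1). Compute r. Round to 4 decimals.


Step 1: Compute the condition number.
kappa = L/mu = 81/7 = 11.5714
Step 2: Compute the convergence rate.
r = 1 - 2/(kappa + 1) = 1 - 2*mu/(L + mu) = (L - mu)/(L + mu) = 74/88 = 0.8409


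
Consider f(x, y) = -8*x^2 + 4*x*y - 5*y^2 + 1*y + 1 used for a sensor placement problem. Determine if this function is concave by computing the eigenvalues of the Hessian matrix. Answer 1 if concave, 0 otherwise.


The Hessian of f(x,y) = -8*x^2 + 4*x*y - 5*y^2 + 1*y + 1 is:
H = [[-16, 4], [4, -10]]
Trace = -16 - 10 = -26
Determinant = -16*-10 - (4)^2 = 144
Discriminant = (-26)^2 - 4*144 = 100.0
Eigenvalues: lambda_1 = -18.0, lambda_2 = -8.0
The function is concave.

1


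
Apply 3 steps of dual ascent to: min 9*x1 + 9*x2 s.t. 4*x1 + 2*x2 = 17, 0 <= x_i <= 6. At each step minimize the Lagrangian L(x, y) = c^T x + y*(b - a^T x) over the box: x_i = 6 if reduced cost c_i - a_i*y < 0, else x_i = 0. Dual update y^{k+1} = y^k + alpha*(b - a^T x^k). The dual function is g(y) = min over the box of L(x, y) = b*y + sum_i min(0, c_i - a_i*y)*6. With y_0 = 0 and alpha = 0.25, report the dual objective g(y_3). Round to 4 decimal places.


Dual ascent for LP: min 9*x1 + 9*x2, 4*x1 + 2*x2 = 17, 0 <= x_i <= 6
Step 1: y^k = 0.0, reduced costs: (9.0, 9.0)
  x^k = (0.0, 0.0), subgradient = b - a^T x = 17.0
  y^{k+1} = 0.0 + 0.25*17.0 = 4.25
Step 2: y^k = 4.25, reduced costs: (-8.0, 0.5)
  x^k = (6.0, 0.0), subgradient = b - a^T x = -7.0
  y^{k+1} = 4.25 + 0.25*-7.0 = 2.5
Step 3: y^k = 2.5, reduced costs: (-1.0, 4.0)
  x^k = (6.0, 0.0), subgradient = b - a^T x = -7.0
  y^{k+1} = 2.5 + 0.25*-7.0 = 0.75
Dual objective at y_3 = 0.75: reduced costs (6.0, 7.5), box minimizer x = (0.0, 0.0)
g(y_3) = b*y + (c1 - a1*y)*x1 + (c2 - a2*y)*x2 = 17*0.75 + 6.0*0.0 + 7.5*0.0 = 12.75 + 0.0 + 0.0 = 12.75


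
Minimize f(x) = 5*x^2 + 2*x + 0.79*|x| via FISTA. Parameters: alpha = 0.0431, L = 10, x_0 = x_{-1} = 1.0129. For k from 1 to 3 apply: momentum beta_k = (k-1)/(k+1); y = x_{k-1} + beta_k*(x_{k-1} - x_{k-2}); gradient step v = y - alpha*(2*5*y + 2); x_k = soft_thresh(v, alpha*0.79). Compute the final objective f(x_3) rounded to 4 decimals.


FISTA on f(x) = 5*x^2 + 2*x + 0.79*|x|
L = 10, alpha = 0.0431
Iteration 1: beta = 0.0, y = 1.0129 + 0.0*(1.0129 - 1.0129) = 1.0129
  grad(y) = 12.129, v = y - alpha*grad = 0.4901
  prox(v) = soft_thresh(0.4901, 0.034) = 0.4561
Iteration 2: beta = 0.3333, y = 0.4561 + 0.3333*(0.4561 - 1.0129) = 0.2705
  grad(y) = 4.7049, v = y - alpha*grad = 0.0677
  prox(v) = soft_thresh(0.0677, 0.034) = 0.0337
Iteration 3: beta = 0.5, y = 0.0337 + 0.5*(0.0337 - 0.4561) = -0.1776
  grad(y) = 0.2244, v = y - alpha*grad = -0.1872
  prox(v) = soft_thresh(-0.1872, 0.034) = -0.1532
f(x_3) = 5*(-0.1532)^2 + 2*(-0.1532) + 0.79*|-0.1532| = -0.068


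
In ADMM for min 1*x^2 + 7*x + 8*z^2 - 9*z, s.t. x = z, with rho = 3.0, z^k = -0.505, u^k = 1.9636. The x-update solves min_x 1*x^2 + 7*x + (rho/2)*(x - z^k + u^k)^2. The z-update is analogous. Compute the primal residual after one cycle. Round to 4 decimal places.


ADMM iteration with rho = 3.0, z^k = -0.505, u^k = 1.9636
Step 1: x-update.
Minimize 1*x^2 + 7*x + (3.0/2)*(x + 0.505 + 1.9636)^2
FOC: (2*1 + 3.0)*x = -7 + 3.0*(-0.505 - 1.9636)
x^{k+1} = -2.8812
Step 2: z-update.
Minimize 8*z^2 - 9*z + (3.0/2)*(-2.8812 - z + 1.9636)^2
FOC: (2*8 + 3.0)*z = 9 + 3.0*(-2.8812 + 1.9636)
z^{k+1} = 0.3288
Step 3: u-update.
u^{k+1} = 1.9636 - 2.8812 - 0.3288 = -1.2464
Step 4: Primal residual = |-2.8812 - 0.3288| = 3.21


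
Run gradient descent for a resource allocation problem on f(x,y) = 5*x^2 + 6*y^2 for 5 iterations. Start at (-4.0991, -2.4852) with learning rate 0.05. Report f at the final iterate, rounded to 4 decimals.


Gradient descent on f(x,y) = 5*x^2 + 6*y^2.
Starting point: (-4.0991, -2.4852), alpha = 0.05
Step 1: grad_x = 2*5*-4.0991 = -40.991, grad_y = 2*6*-2.4852 = -29.8224
  x_1 = -4.0991 - 0.05*-40.991 = -2.0496
  y_1 = -2.4852 - 0.05*-29.8224 = -0.9941
Step 2: grad_x = 2*5*-2.0496 = -20.4955, grad_y = 2*6*-0.9941 = -11.929
  x_2 = -2.0496 - 0.05*-20.4955 = -1.0248
  y_2 = -0.9941 - 0.05*-11.929 = -0.3976
Step 3: grad_x = 2*5*-1.0248 = -10.2478, grad_y = 2*6*-0.3976 = -4.7716
  x_3 = -1.0248 - 0.05*-10.2478 = -0.5124
  y_3 = -0.3976 - 0.05*-4.7716 = -0.1591
Step 4: grad_x = 2*5*-0.5124 = -5.1239, grad_y = 2*6*-0.1591 = -1.9086
  x_4 = -0.5124 - 0.05*-5.1239 = -0.2562
  y_4 = -0.1591 - 0.05*-1.9086 = -0.0636
Step 5: grad_x = 2*5*-0.2562 = -2.5619, grad_y = 2*6*-0.0636 = -0.7635
  x_5 = -0.2562 - 0.05*-2.5619 = -0.1281
  y_5 = -0.0636 - 0.05*-0.7635 = -0.0254
f(-0.1281, -0.0254) = 5*(-0.1281)^2 + 6*(-0.0254)^2 = 0.0859


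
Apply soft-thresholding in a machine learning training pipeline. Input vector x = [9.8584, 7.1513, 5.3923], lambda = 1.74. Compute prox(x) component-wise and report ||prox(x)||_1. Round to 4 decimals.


Soft-thresholding with lambda = 1.74:
prox(9.8584) = sign(9.8584)*max(|9.8584| - 1.74, 0) = 8.1184
prox(7.1513) = sign(7.1513)*max(|7.1513| - 1.74, 0) = 5.4113
prox(5.3923) = sign(5.3923)*max(|5.3923| - 1.74, 0) = 3.6523
prox(x) = [8.1184, 5.4113, 3.6523]
||prox(x)||_1 = 8.1184 + 5.4113 + 3.6523 = 17.182


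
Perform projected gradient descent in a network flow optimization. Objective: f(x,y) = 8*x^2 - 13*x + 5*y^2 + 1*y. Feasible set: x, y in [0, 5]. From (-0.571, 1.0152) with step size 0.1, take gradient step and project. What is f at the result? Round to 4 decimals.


Step 1: Compute gradient at (-0.571, 1.0152).
grad_x = 2*8*-0.571 - 13 = -22.136
grad_y = 2*5*1.0152 + 1 = 11.152
Step 2: Gradient step.
x_raw = -0.571 - 0.1*-22.136 = 1.6426
y_raw = 1.0152 - 0.1*11.152 = -0.1
Step 3: Project onto [0, 5].
x_proj = clip(1.6426) = 1.6426
y_proj = clip(-0.1) = 0.0
Step 4: Evaluate f.
f(1.6426, 0.0) = 0.2313


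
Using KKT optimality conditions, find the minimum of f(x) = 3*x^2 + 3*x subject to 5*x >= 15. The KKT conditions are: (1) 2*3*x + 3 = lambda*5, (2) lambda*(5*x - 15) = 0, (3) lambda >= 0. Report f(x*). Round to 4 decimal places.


Step 1: Try lambda = 0 (constraint inactive).
x_unc = -3/(2*3) = -0.5
Check: 5*-0.5 = -2.5 < 15 -- violated!
Step 2: Constraint must be active: 5*x = 15
x* = 15/5 = 3.0
lambda = (2*3*3.0 + 3)/5 = 4.2
Step 3: Compute optimal value.
f(x*) = 3*3.0^2 + 3*3.0 = 36.0


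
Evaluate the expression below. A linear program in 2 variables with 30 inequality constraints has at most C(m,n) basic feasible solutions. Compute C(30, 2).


Each vertex corresponds to some choice of n active constraints out of m, so the number of vertices is at most C(m, n) = m! / (n!(m-n)!).
m = 30, n = 2
Numerator: 30 * 29
Denominator: 2! = 2
C(30, 2) = 435


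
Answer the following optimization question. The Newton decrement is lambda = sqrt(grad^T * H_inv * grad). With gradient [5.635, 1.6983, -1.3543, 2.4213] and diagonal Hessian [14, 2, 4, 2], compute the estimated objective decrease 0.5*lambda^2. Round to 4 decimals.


Step 1: H is diagonal, so H^(-1) * g = [0.4025, 0.8492, -0.3386, 1.2107].
Step 2: g^T H^(-1) g = sum_i g_i^2 / H_ii
  = (5.635)^2/14 + (1.6983)^2/2 + (-1.3543)^2/4 + (2.4213)^2/2
  = 2.2681 + 1.4421 + 0.4585 + 2.9313 = 7.1001
Step 3: Objective decrease = 0.5 * g^T H^(-1) g = 3.55


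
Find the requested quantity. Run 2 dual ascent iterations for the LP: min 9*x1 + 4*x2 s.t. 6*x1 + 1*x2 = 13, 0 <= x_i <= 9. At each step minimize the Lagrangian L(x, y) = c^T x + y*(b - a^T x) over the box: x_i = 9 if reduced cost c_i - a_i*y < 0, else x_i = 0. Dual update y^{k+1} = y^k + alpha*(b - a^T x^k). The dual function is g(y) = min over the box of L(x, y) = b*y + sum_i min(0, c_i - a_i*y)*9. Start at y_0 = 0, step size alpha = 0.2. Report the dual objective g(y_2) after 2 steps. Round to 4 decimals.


Dual ascent for LP: min 9*x1 + 4*x2, 6*x1 + 1*x2 = 13, 0 <= x_i <= 9
Step 1: y^k = 0.0, reduced costs: (9.0, 4.0)
  x^k = (0.0, 0.0), subgradient = b - a^T x = 13.0
  y^{k+1} = 0.0 + 0.2*13.0 = 2.6
Step 2: y^k = 2.6, reduced costs: (-6.6, 1.4)
  x^k = (9.0, 0.0), subgradient = b - a^T x = -41.0
  y^{k+1} = 2.6 + 0.2*-41.0 = -5.6
Dual objective at y_2 = -5.6: reduced costs (42.6, 9.6), box minimizer x = (0.0, 0.0)
g(y_2) = b*y + (c1 - a1*y)*x1 + (c2 - a2*y)*x2 = 13*(-5.6) + 42.6*0.0 + 9.6*0.0 = -72.8 + 0.0 + 0.0 = -72.8


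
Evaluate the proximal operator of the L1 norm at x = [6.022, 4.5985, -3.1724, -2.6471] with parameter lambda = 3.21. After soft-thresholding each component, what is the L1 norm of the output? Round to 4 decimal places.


Soft-thresholding with lambda = 3.21:
prox(6.022) = sign(6.022)*max(|6.022| - 3.21, 0) = 2.812
prox(4.5985) = sign(4.5985)*max(|4.5985| - 3.21, 0) = 1.3885
prox(-3.1724) = sign(-3.1724)*max(|-3.1724| - 3.21, 0) = 0.0
prox(-2.6471) = sign(-2.6471)*max(|-2.6471| - 3.21, 0) = 0.0
prox(x) = [2.812, 1.3885, 0.0, 0.0]
||prox(x)||_1 = 2.812 + 1.3885 + 0.0 + 0.0 = 4.2005


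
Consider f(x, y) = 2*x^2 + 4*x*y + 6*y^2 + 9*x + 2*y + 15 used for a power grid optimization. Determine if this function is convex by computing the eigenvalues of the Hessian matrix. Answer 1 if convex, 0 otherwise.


The Hessian of f(x,y) = 2*x^2 + 4*x*y + 6*y^2 + 9*x + 2*y + 15 is:
H = [[4, 4], [4, 12]]
Trace = 4 + 12 = 16
Determinant = 4*12 - (4)^2 = 32
Discriminant = (16)^2 - 4*32 = 128.0
Eigenvalues: lambda_1 = 2.3431, lambda_2 = 13.6569
The function is convex.

1


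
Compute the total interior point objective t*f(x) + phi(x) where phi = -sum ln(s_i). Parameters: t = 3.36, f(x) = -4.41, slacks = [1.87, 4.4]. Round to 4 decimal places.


Step 1: Compute log-barrier.
ln values: [0.6259, 1.4816]
phi = -(0.6259 + 1.4816) = -2.1075
Step 2: Compute augmented objective.
t*f(x) = 3.36*-4.41 = -14.8176
Total = -14.8176 - 2.1075 = -16.9251


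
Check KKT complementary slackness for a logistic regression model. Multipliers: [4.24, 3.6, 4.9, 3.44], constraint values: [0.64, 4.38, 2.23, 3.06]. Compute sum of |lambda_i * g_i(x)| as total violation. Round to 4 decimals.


KKT complementary slackness check:
lambda_1 * g_1 = 4.24 * 0.64 = 2.7136
lambda_2 * g_2 = 3.6 * 4.38 = 15.768
lambda_3 * g_3 = 4.9 * 2.23 = 10.927
lambda_4 * g_4 = 3.44 * 3.06 = 10.5264
Total violation = 2.7136 + 15.768 + 10.927 + 10.5264 = 39.935


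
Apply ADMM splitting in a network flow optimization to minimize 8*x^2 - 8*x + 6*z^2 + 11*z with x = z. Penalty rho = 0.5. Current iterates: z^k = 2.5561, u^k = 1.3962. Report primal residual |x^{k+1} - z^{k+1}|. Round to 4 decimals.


ADMM iteration with rho = 0.5, z^k = 2.5561, u^k = 1.3962
Step 1: x-update.
Minimize 8*x^2 - 8*x + (0.5/2)*(x - 2.5561 + 1.3962)^2
FOC: (2*8 + 0.5)*x = 8 + 0.5*(2.5561 - 1.3962)
x^{k+1} = 0.52
Step 2: z-update.
Minimize 6*z^2 + 11*z + (0.5/2)*(0.52 - z + 1.3962)^2
FOC: (2*6 + 0.5)*z = -11 + 0.5*(0.52 + 1.3962)
z^{k+1} = -0.8034
Step 3: u-update.
u^{k+1} = 1.3962 + 0.52 + 0.8034 = 2.7195
Step 4: Primal residual = |0.52 + 0.8034| = 1.3233


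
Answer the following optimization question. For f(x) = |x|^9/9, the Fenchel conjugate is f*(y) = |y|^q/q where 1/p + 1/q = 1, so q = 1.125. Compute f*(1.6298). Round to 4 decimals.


The conjugate exponent q satisfies 1/p + 1/q = 1.
p = 9, so q = 9/(9 - 1) = 1.125
|y|^q = 1.6298^1.125 = 1.7324
f*(1.6298) = 1.7324 / 1.125 = 1.5399


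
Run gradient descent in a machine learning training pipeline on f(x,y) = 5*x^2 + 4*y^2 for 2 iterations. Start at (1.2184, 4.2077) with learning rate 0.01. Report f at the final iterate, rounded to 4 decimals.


Gradient descent on f(x,y) = 5*x^2 + 4*y^2.
Starting point: (1.2184, 4.2077), alpha = 0.01
Step 1: grad_x = 2*5*1.2184 = 12.184, grad_y = 2*4*4.2077 = 33.6616
  x_1 = 1.2184 - 0.01*12.184 = 1.0966
  y_1 = 4.2077 - 0.01*33.6616 = 3.8711
Step 2: grad_x = 2*5*1.0966 = 10.9656, grad_y = 2*4*3.8711 = 30.9687
  x_2 = 1.0966 - 0.01*10.9656 = 0.9869
  y_2 = 3.8711 - 0.01*30.9687 = 3.5614
f(0.9869, 3.5614) = 5*0.9869^2 + 4*3.5614^2 = 55.6041


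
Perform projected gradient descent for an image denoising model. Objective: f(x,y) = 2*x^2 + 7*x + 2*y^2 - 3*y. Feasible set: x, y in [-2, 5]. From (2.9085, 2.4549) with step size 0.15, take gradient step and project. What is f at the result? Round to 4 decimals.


Step 1: Compute gradient at (2.9085, 2.4549).
grad_x = 2*2*2.9085 + 7 = 18.634
grad_y = 2*2*2.4549 - 3 = 6.8196
Step 2: Gradient step.
x_raw = 2.9085 - 0.15*18.634 = 0.1134
y_raw = 2.4549 - 0.15*6.8196 = 1.432
Step 3: Project onto [-2, 5].
x_proj = clip(0.1134) = 0.1134
y_proj = clip(1.432) = 1.432
Step 4: Evaluate f.
f(0.1134, 1.432) = 0.6247


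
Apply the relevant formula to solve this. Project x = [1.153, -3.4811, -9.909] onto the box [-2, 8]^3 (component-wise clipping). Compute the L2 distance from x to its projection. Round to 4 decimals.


Project each component onto [-2, 8].
clip(1.153) = 1.153, clip(-3.4811) = -2.0, clip(-9.909) = -2.0
Projection = [1.153, -2.0, -2.0]
Squared diffs: [0.0, 2.1937, 62.5523]
Distance = sqrt(64.746) = 8.0465


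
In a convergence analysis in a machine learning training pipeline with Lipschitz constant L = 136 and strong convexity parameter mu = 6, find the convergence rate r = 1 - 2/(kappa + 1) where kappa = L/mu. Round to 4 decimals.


Step 1: Compute the condition number.
kappa = L/mu = 136/6 = 22.6667
Step 2: Compute the convergence rate.
r = 1 - 2/(kappa + 1) = 1 - 2*mu/(L + mu) = (L - mu)/(L + mu) = 130/142 = 0.9155


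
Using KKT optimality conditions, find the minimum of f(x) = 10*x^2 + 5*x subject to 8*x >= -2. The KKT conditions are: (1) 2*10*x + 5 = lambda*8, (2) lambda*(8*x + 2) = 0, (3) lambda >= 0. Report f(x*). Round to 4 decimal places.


Step 1: Try lambda = 0 (constraint inactive).
Stationarity: 2*10*x + 5 = 0
x* = -5/(2*10) = -0.25
Check constraint: 8*-0.25 = -2.0 >= -2 -- satisfied.
Step 2: Compute optimal value.
f(x*) = 10*(-0.25)^2 + 5*(-0.25) = -0.625
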